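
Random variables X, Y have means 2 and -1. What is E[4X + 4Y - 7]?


E[4X + 4Y - 7] = 4*E[X] + 4*E[Y] - 7
= (4)*(2) + (4)*(-1) + (-7)
= 8 - 4 - 7 = -3

-3


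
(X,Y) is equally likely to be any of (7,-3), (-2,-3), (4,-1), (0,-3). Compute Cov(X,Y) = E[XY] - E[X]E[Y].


E[X]=9/4, E[Y]=-5/2, E[XY]=-19/4
Cov(X,Y) = E[XY] - E[X]E[Y] = -19/4 - 9/4*-5/2 = 7/8

7/8


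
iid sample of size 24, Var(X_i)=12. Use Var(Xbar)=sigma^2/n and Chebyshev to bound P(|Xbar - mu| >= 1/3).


Var(Xbar) = Var(X)/n = 12/24
Chebyshev: P(|Xbar-mu| >= 1/3) <= Var(Xbar)/(1/3)^2 = (1/2)/(1/9) = 9/2
Bound exceeds 1, so trivial bound: 1

1


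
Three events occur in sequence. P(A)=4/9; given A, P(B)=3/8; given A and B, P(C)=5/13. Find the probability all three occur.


P(A∩B∩C) = P(A) * P(B|A) * P(C|A∩B)
= 4/9 * 3/8 * 5/13
= 1/6 * 5/13 = 5/78

5/78


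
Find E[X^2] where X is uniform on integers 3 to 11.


E[X^2] = (1/9) * sum(x^2 for x=3..11)
= 501/9 = 167/3

167/3


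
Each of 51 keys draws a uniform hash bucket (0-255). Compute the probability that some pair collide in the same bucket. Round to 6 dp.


P(all different) = prod((256-i)/256 for i=0..50) = 0.004774
P(at least one match) = 1 - 0.004774 = 0.995226

0.995226


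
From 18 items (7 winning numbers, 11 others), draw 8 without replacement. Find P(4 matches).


P(X=4) = C(7,4)*C(11,4) / C(18,8)
= 35*330 / 43758
= 11550/43758 = 175/663

175/663


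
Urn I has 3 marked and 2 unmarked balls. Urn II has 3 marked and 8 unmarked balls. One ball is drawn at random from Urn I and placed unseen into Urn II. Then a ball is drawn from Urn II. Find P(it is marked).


P(transfer marked) = 3/5; P(transfer unmarked) = 2/5
If marked transferred: Urn II has 4 marked of 12, so P(marked|marked moved) = 1/3
If unmarked transferred: Urn II has 3 marked of 12, so P(marked|unmarked moved) = 1/4
By total probability: P(marked) = 3/5*1/3 + 2/5*1/4 = 3/10

3/10


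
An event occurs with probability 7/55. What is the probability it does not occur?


P(A') = 1 - P(A) = 1 - 7/55 = 48/55

48/55


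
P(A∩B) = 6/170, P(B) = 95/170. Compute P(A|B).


P(A|B) = P(A∩B)/P(B) = (6/170)/(95/170) = 6/95

6/95


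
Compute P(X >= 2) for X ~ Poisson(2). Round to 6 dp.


P(X>=2) = 1 - P(X<=1) = 1 - (e^(-2)*2^0/0! + e^(-2)*2^1/1!)
≈ 1 - (0.1353352832 + 0.2706705665)
= 1 - 0.4060058497 = 0.5939941503
≈ 0.593994

0.593994


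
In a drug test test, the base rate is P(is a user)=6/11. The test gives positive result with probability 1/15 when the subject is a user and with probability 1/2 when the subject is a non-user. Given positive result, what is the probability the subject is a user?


P(A) = P(A|B)P(B) + P(A|B')P(B') = 1/15*6/11 + 1/2*5/11 = 29/110
P(B|A) = P(A|B)P(B)/P(A) = (2/55)/(29/110) = 4/29

4/29


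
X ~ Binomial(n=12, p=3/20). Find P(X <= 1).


P(X<=1) = P(X=0) + P(X=1)
= 582622237229761/4096000000000000 + 308447066768697/1024000000000000
= 1816410504304549/4096000000000000

1816410504304549/4096000000000000


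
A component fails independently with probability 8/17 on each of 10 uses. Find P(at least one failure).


P(at least one) = 1 - P(none)
P(none) = (1 - 8/17)^10 = (9/17)^10 = 3486784401/2015993900449
P(at least one) = 1 - 3486784401/2015993900449 = 2012507116048/2015993900449

2012507116048/2015993900449


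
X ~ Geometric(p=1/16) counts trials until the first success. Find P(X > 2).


P(X > 2) = P(first 2 trials all fail) = (1-p)^2 = (15/16)^2 = 225/256

225/256


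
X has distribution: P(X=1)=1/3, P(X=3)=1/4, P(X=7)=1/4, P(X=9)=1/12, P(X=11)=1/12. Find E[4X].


E[4X] = sum(g(x)*P(x))
= 4*1/3 + 12*1/4 + 28*1/4 + 36*1/12 + 44*1/12
= 18

18


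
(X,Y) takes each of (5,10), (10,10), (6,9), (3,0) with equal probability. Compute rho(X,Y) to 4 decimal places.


Cov(X,Y) = 7.5000, Var(X) = 6.5000, Var(Y) = 17.6875
rho = Cov/(sqrt(VarX)*sqrt(VarY)) = 0.6995

0.6995


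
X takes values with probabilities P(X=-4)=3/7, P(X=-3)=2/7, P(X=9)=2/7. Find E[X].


E[X] = sum(x * P(x))
= -4*3/7 - 3*2/7 + 9*2/7
= 0

0


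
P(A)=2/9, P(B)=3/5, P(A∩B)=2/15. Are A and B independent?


P(A)*P(B) = 2/9*3/5 = 2/15
P(A∩B) = 2/15, which equals P(A)P(B), so independent

Yes, A and B are independent


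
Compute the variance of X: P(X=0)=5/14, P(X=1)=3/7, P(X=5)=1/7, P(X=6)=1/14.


E[X] = 11/7, E[X^2] = 46/7
Var(X) = E[X^2] - (E[X])^2 = 46/7 - (11/7)^2 = 201/49

201/49


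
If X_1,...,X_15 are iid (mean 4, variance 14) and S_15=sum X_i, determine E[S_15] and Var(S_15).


E[S_n] = n*mu = 15*4 = 60
Var(S_n) = n*sigma^2 = 15*14 = 210

E[S_15]=60, Var(S_15)=210


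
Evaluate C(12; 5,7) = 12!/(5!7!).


12! = 479001600
Denominator: 5!=120 * 7!=5040
Coefficient = 479001600 / 604800 = 792

792


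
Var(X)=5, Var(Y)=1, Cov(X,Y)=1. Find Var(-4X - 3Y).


Var(-4X - 3Y) = (-4)^2*Var(X) + (-3)^2*Var(Y) + 2*(-4)*(-3)*Cov(X,Y)
= 16*5 + 9*1 + 24*1
= 80 + 9 + 24 = 113

113


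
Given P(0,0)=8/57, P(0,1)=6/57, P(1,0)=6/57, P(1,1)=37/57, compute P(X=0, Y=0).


Read from table: P(X=0, Y=0) = 8/57

8/57


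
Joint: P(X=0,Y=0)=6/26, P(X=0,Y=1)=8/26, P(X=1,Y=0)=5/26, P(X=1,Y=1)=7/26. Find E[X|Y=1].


P(Y=1) = 15/26
E[X|Y=1] = (0*8 + 1*7)/15 = 7/15

7/15


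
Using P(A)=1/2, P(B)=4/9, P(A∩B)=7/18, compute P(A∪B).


P(A∪B) = P(A) + P(B) - P(A∩B)
= 1/2 + 4/9 - 7/18 = 5/9

5/9


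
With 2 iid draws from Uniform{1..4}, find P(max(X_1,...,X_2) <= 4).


P(max <= 4) = P(all X_i <= 4) = (P(X_1 <= 4))^2
= (4/4)^2 = 1^2 = 1

1


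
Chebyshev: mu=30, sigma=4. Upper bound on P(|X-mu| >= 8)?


k = 8/4 = 2
Chebyshev: P(|X-mu| >= k*sigma) <= 1/k^2 = 1/2^2 = 1/4

1/4


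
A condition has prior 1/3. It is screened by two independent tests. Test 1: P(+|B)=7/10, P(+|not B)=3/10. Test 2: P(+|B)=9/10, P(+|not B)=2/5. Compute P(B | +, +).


After test 1: P(+) = 7/10*1/3 + 3/10*2/3 = 13/30
P(B|+) = (7/30)/(13/30) = 7/13
After test 2 (use post1 as new prior): P(+) = 9/10*7/13 + 2/5*6/13 = 87/130
P(B|+,+) = (63/130)/(87/130) = 21/29

21/29


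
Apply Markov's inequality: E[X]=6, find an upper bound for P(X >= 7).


Markov: P(X >= a) <= E[X]/a
P(X >= 7) <= 6/7

6/7


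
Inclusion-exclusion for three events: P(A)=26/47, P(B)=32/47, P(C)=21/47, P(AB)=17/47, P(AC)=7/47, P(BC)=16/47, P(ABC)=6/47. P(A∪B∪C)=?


P(A∪B∪C) = P(A)+P(B)+P(C) - P(AB)-P(AC)-P(BC) + P(ABC)
= 26/47+32/47+21/47 - 17/47-7/47-16/47 + 6/47
= 45/47

45/47


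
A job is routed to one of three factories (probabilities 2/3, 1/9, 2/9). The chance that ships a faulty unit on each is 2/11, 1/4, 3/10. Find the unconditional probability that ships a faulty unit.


P(A) = P(A|B1)P(B1) + P(A|B2)P(B2) + P(A|B3)P(B3)
= 2/11*2/3 + 1/4*1/9 + 3/10*2/9
= 4/33 + 1/36 + 1/15 = 427/1980

427/1980


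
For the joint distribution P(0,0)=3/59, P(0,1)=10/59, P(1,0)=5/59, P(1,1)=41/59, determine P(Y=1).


P(Y=1) = P(0,1)+P(1,1) = 10/59 + 41/59 = 51/59

51/59


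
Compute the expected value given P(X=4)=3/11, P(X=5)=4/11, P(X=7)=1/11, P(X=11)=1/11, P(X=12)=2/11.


E[X] = sum(x * P(x))
= 4*3/11 + 5*4/11 + 7*1/11 + 11*1/11 + 12*2/11
= 74/11

74/11


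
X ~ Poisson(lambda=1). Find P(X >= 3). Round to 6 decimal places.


P(X>=3) = 1 - P(X<=2) = 1 - (e^(-1)*1^0/0! + e^(-1)*1^1/1! + e^(-1)*1^2/2!)
≈ 1 - (0.3678794412 + 0.3678794412 + 0.1839397206)
= 1 - 0.9196986030 = 0.0803013970
≈ 0.080301

0.080301


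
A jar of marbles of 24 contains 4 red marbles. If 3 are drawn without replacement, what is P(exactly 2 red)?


P(X=2) = C(4,2)*C(20,1) / C(24,3)
= 6*20 / 2024
= 120/2024 = 15/253

15/253


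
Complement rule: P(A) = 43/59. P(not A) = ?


P(A') = 1 - P(A) = 1 - 43/59 = 16/59

16/59


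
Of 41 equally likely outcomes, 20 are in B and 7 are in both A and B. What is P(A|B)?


P(A|B) = P(A∩B)/P(B) = (7/41)/(20/41) = 7/20

7/20


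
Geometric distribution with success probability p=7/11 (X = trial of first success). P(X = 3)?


P(X=3) = (1-p)^2 * p = (4/11)^2 * 7/11
= 16/121 * 7/11 = 112/1331

112/1331


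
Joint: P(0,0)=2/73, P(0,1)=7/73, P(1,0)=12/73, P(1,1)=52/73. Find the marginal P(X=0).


P(X=0) = P(0,0)+P(0,1) = 2/73 + 7/73 = 9/73

9/73


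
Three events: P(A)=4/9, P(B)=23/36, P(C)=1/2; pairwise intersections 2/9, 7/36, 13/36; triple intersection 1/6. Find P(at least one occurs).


P(A∪B∪C) = P(A)+P(B)+P(C) - P(AB)-P(AC)-P(BC) + P(ABC)
= 4/9+23/36+1/2 - 2/9-7/36-13/36 + 1/6
= 35/36

35/36


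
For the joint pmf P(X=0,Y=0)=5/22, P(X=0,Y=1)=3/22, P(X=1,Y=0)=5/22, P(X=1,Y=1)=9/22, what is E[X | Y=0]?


P(Y=0) = 10/22
E[X|Y=0] = (0*5 + 1*5)/10 = 5/10 = 1/2

1/2


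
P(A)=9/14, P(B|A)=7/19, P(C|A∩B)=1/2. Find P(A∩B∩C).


P(A∩B∩C) = P(A) * P(B|A) * P(C|A∩B)
= 9/14 * 7/19 * 1/2
= 9/38 * 1/2 = 9/76

9/76


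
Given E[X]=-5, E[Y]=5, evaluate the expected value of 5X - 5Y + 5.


E[5X - 5Y + 5] = 5*E[X] - 5*E[Y] + 5
= (5)*(-5) + (-5)*(5) + (5)
= -25 - 25 + 5 = -45

-45


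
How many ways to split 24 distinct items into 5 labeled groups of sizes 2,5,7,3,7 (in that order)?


24! = 620448401733239439360000
Denominator: 2!=2 * 5!=120 * 7!=5040 * 3!=6 * 7!=5040
Coefficient = 620448401733239439360000 / 36578304000 = 16962197091840

16962197091840


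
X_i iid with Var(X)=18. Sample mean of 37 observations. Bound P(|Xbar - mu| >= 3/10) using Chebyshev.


Var(Xbar) = Var(X)/n = 18/37
Chebyshev: P(|Xbar-mu| >= 3/10) <= Var(Xbar)/(3/10)^2 = (18/37)/(9/100) = 200/37
Bound exceeds 1, so trivial bound: 1

1


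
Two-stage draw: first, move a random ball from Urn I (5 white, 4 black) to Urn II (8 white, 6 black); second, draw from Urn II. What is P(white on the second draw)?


P(transfer white) = 5/9; P(transfer black) = 4/9
If white transferred: Urn II has 9 white of 15, so P(white|white moved) = 3/5
If black transferred: Urn II has 8 white of 15, so P(white|black moved) = 8/15
By total probability: P(white) = 5/9*3/5 + 4/9*8/15 = 77/135

77/135


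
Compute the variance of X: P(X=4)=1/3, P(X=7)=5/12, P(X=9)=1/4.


E[X] = 13/2, E[X^2] = 46
Var(X) = E[X^2] - (E[X])^2 = 46 - (13/2)^2 = 15/4

15/4


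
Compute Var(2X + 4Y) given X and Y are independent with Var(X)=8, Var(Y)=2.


Independence => Cov(X,Y)=0
Var(2X + 4Y) = 2^2*Var(X) + 4^2*Var(Y)
= 4*8 + 16*2 = 64

64


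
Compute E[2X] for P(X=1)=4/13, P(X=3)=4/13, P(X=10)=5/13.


E[2X] = sum(g(x)*P(x))
= 2*4/13 + 6*4/13 + 20*5/13
= 132/13

132/13


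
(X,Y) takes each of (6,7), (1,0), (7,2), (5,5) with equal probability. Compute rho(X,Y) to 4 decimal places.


Cov(X,Y) = 3.6250, Var(X) = 5.1875, Var(Y) = 7.2500
rho = Cov/(sqrt(VarX)*sqrt(VarY)) = 0.5911

0.5911


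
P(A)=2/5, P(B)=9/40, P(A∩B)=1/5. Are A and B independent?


P(A)*P(B) = 2/5*9/40 = 9/100
P(A∩B) = 1/5 != 9/100, so not independent

No, A and B are not independent


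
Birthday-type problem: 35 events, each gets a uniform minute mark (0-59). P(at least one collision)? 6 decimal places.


P(all different) = prod((60-i)/60 for i=0..34) = 0.000003
P(at least one match) = 1 - 0.000003 = 0.999997

0.999997


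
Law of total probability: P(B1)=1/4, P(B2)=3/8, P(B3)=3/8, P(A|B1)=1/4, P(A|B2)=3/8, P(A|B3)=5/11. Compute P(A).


P(A) = P(A|B1)P(B1) + P(A|B2)P(B2) + P(A|B3)P(B3)
= 1/4*1/4 + 3/8*3/8 + 5/11*3/8
= 1/16 + 9/64 + 15/88 = 263/704

263/704


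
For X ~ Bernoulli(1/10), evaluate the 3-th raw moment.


For Bernoulli: X in {0,1}
E[X^3] = 0^3*(1-1/10) + 1^3*1/10 = 1/10

1/10


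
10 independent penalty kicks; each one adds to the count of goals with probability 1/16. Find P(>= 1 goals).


P(at least one) = 1 - P(none)
P(none) = (1 - 1/16)^10 = (15/16)^10 = 576650390625/1099511627776
P(at least one) = 1 - 576650390625/1099511627776 = 522861237151/1099511627776

522861237151/1099511627776


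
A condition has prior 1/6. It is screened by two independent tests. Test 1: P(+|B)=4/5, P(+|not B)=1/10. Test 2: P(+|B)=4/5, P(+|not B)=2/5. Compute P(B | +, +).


After test 1: P(+) = 4/5*1/6 + 1/10*5/6 = 13/60
P(B|+) = (2/15)/(13/60) = 8/13
After test 2 (use post1 as new prior): P(+) = 4/5*8/13 + 2/5*5/13 = 42/65
P(B|+,+) = (32/65)/(42/65) = 16/21

16/21


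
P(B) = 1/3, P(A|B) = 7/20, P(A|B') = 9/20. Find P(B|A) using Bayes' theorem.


P(A) = P(A|B)P(B) + P(A|B')P(B') = 7/20*1/3 + 9/20*2/3 = 5/12
P(B|A) = P(A|B)P(B)/P(A) = (7/60)/(5/12) = 7/25

7/25


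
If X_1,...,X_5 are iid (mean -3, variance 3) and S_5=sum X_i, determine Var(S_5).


By independence, Var(S_n) = n*Var(X_1) = 5*3 = 15

15


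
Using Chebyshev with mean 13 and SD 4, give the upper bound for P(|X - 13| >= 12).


k = 12/4 = 3
Chebyshev: P(|X-mu| >= k*sigma) <= 1/k^2 = 1/3^2 = 1/9

1/9


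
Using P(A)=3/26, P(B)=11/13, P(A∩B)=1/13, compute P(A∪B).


P(A∪B) = P(A) + P(B) - P(A∩B)
= 3/26 + 11/13 - 1/13 = 23/26

23/26


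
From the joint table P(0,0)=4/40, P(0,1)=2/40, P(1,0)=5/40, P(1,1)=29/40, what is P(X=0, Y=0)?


Read from table: P(X=0, Y=0) = 4/40 = 1/10

1/10


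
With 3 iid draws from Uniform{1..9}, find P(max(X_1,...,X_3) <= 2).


P(max <= 2) = P(all X_i <= 2) = (P(X_1 <= 2))^3
= (2/9)^3 = 8/729

8/729


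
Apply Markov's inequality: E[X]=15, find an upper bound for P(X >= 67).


Markov: P(X >= a) <= E[X]/a
P(X >= 67) <= 15/67

15/67


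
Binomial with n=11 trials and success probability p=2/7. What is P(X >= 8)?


P(X>=8) = P(X=8) + P(X=9) + P(X=10) + P(X=11)
= 5280000/1977326743 + 704000/1977326743 + 56320/1977326743 + 2048/1977326743
= 6042368/1977326743

6042368/1977326743


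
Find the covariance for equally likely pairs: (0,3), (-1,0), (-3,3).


E[X]=-4/3, E[Y]=2, E[XY]=-3
Cov(X,Y) = E[XY] - E[X]E[Y] = -3 + 4/3*2 = -1/3

-1/3


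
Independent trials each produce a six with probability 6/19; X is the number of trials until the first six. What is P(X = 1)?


P(X=1) = (1-p)^0 * p = (13/19)^0 * 6/19
= 1 * 6/19 = 6/19

6/19


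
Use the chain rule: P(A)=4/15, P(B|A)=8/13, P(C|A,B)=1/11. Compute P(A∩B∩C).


P(A∩B∩C) = P(A) * P(B|A) * P(C|A∩B)
= 4/15 * 8/13 * 1/11
= 32/195 * 1/11 = 32/2145

32/2145


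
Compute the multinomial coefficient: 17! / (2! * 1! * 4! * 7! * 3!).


17! = 355687428096000
Denominator: 2!=2 * 1!=1 * 4!=24 * 7!=5040 * 3!=6
Coefficient = 355687428096000 / 1451520 = 245044800

245044800


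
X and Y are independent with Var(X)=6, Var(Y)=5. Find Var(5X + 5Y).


Independence => Cov(X,Y)=0
Var(5X + 5Y) = 5^2*Var(X) + 5^2*Var(Y)
= 25*6 + 25*5 = 275

275


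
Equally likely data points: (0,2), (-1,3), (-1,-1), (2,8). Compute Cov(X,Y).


E[X]=0, E[Y]=3, E[XY]=7/2
Cov(X,Y) = E[XY] - E[X]E[Y] = 7/2 - 0*3 = 7/2

7/2


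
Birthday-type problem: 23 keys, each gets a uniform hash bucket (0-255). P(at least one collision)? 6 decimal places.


P(all different) = prod((256-i)/256 for i=0..22) = 0.361108
P(at least one match) = 1 - 0.361108 = 0.638892

0.638892


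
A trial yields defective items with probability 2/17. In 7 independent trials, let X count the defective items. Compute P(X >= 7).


P(X>=7) = P(X=7)
= 128/410338673
= 128/410338673

128/410338673


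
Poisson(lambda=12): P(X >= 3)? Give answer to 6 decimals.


P(X>=3) = 1 - P(X<=2) = 1 - (e^(-12)*12^0/0! + e^(-12)*12^1/1! + e^(-12)*12^2/2!)
≈ 1 - (0.0000061442 + 0.0000737305 + 0.0004423833)
= 1 - 0.0005222580 = 0.9994777420
≈ 0.999478

0.999478


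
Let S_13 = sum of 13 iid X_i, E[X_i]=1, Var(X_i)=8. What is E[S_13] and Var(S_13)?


E[S_n] = n*mu = 13*1 = 13
Var(S_n) = n*sigma^2 = 13*8 = 104

E[S_13]=13, Var(S_13)=104


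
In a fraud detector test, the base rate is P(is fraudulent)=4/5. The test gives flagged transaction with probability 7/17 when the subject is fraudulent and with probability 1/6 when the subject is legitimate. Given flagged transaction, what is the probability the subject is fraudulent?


P(A) = P(A|B)P(B) + P(A|B')P(B') = 7/17*4/5 + 1/6*1/5 = 37/102
P(B|A) = P(A|B)P(B)/P(A) = (28/85)/(37/102) = 168/185

168/185


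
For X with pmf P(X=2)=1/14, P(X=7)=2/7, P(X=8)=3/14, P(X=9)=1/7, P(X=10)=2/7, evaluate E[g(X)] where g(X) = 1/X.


E[1/X] = sum(g(x)*P(x))
= 1/2*1/14 + 1/7*2/7 + 1/8*3/14 + 1/9*1/7 + 1/10*2/7
= 5213/35280

5213/35280


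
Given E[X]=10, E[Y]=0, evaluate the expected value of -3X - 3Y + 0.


E[-3X - 3Y + 0] = -3*E[X] - 3*E[Y] + 0
= (-3)*(10) + (-3)*(0) + (0)
= -30 + 0 + 0 = -30

-30


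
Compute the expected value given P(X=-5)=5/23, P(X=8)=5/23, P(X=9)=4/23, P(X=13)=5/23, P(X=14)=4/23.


E[X] = sum(x * P(x))
= -5*5/23 + 8*5/23 + 9*4/23 + 13*5/23 + 14*4/23
= 172/23

172/23


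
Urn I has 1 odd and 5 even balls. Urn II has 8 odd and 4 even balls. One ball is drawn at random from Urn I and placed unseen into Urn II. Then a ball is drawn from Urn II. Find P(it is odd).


P(transfer odd) = 1/6; P(transfer even) = 5/6
If odd transferred: Urn II has 9 odd of 13, so P(odd|odd moved) = 9/13
If even transferred: Urn II has 8 odd of 13, so P(odd|even moved) = 8/13
By total probability: P(odd) = 1/6*9/13 + 5/6*8/13 = 49/78

49/78


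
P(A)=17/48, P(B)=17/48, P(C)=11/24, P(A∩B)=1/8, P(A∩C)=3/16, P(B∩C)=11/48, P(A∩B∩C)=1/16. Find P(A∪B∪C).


P(A∪B∪C) = P(A)+P(B)+P(C) - P(AB)-P(AC)-P(BC) + P(ABC)
= 17/48+17/48+11/24 - 1/8-3/16-11/48 + 1/16
= 11/16

11/16


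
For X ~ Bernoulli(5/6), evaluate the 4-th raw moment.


For Bernoulli: X in {0,1}
E[X^4] = 0^4*(1-5/6) + 1^4*5/6 = 5/6

5/6


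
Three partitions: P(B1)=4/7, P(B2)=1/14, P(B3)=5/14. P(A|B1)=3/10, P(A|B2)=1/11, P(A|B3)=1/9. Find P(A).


P(A) = P(A|B1)P(B1) + P(A|B2)P(B2) + P(A|B3)P(B3)
= 3/10*4/7 + 1/11*1/14 + 1/9*5/14
= 6/35 + 1/154 + 5/126 = 754/3465

754/3465


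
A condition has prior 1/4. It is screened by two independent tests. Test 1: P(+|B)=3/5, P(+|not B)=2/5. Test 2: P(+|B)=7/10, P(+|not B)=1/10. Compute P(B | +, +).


After test 1: P(+) = 3/5*1/4 + 2/5*3/4 = 9/20
P(B|+) = (3/20)/(9/20) = 1/3
After test 2 (use post1 as new prior): P(+) = 7/10*1/3 + 1/10*2/3 = 3/10
P(B|+,+) = (7/30)/(3/10) = 7/9

7/9


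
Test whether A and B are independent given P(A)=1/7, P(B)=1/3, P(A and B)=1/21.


P(A)*P(B) = 1/7*1/3 = 1/21
P(A∩B) = 1/21, which equals P(A)P(B), so independent

Yes, A and B are independent


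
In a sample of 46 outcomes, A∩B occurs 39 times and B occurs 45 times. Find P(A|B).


P(A|B) = P(A∩B)/P(B) = (39/46)/(45/46) = 39/45 = 13/15

13/15


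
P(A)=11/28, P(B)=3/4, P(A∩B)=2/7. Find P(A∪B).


P(A∪B) = P(A) + P(B) - P(A∩B)
= 11/28 + 3/4 - 2/7 = 6/7

6/7


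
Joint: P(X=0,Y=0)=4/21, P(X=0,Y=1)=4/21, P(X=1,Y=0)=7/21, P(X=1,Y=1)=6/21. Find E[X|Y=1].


P(Y=1) = 10/21
E[X|Y=1] = (0*4 + 1*6)/10 = 6/10 = 3/5

3/5


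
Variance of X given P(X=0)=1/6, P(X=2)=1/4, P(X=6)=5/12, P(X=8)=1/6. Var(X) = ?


E[X] = 13/3, E[X^2] = 80/3
Var(X) = E[X^2] - (E[X])^2 = 80/3 - (13/3)^2 = 71/9

71/9


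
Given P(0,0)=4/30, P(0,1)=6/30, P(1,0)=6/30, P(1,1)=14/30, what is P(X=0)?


P(X=0) = P(0,0)+P(0,1) = 4/30 + 6/30 = 10/30 = 1/3

1/3


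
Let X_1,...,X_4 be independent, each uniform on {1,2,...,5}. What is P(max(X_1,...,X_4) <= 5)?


P(max <= 5) = P(all X_i <= 5) = (P(X_1 <= 5))^4
= (5/5)^4 = 1^4 = 1

1


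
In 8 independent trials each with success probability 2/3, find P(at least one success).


P(at least one) = 1 - P(none)
P(none) = (1 - 2/3)^8 = (1/3)^8 = 1/6561
P(at least one) = 1 - 1/6561 = 6560/6561

6560/6561


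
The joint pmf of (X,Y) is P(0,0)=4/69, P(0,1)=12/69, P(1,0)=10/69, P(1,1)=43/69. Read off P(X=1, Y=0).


Read from table: P(X=1, Y=0) = 10/69

10/69


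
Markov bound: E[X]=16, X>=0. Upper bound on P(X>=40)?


Markov: P(X >= a) <= E[X]/a
P(X >= 40) <= 16/40 = 2/5

2/5


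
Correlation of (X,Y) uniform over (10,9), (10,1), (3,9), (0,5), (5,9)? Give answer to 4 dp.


Cov(X,Y) = -2.5600, Var(X) = 15.4400, Var(Y) = 10.2400
rho = Cov/(sqrt(VarX)*sqrt(VarY)) = -0.2036

-0.2036


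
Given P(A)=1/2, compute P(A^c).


P(A') = 1 - P(A) = 1 - 1/2 = 1/2

1/2


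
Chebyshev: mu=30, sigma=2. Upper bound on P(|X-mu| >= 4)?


k = 4/2 = 2
Chebyshev: P(|X-mu| >= k*sigma) <= 1/k^2 = 1/2^2 = 1/4

1/4


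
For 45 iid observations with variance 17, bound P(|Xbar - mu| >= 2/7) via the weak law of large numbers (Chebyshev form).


Var(Xbar) = Var(X)/n = 17/45
Chebyshev: P(|Xbar-mu| >= 2/7) <= Var(Xbar)/(2/7)^2 = (17/45)/(4/49) = 833/180
Bound exceeds 1, so trivial bound: 1

1


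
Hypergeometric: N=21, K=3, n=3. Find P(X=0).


P(X=0) = C(3,0)*C(18,3) / C(21,3)
= 1*816 / 1330
= 816/1330 = 408/665

408/665


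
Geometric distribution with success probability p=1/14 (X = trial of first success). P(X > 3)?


P(X > 3) = P(first 3 trials all fail) = (1-p)^3 = (13/14)^3 = 2197/2744

2197/2744


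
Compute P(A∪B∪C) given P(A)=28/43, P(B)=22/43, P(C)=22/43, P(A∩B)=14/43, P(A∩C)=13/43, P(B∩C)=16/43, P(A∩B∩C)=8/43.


P(A∪B∪C) = P(A)+P(B)+P(C) - P(AB)-P(AC)-P(BC) + P(ABC)
= 28/43+22/43+22/43 - 14/43-13/43-16/43 + 8/43
= 37/43

37/43


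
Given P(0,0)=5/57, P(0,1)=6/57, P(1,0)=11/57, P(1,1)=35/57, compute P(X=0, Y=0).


Read from table: P(X=0, Y=0) = 5/57

5/57


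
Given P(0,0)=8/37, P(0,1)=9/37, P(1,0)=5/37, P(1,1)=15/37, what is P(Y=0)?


P(Y=0) = P(0,0)+P(1,0) = 8/37 + 5/37 = 13/37

13/37


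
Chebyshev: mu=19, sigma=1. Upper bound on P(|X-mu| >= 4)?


k = 4/1 = 4
Chebyshev: P(|X-mu| >= k*sigma) <= 1/k^2 = 1/4^2 = 1/16

1/16


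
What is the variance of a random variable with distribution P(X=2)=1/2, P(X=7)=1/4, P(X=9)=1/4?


E[X] = 5, E[X^2] = 69/2
Var(X) = E[X^2] - (E[X])^2 = 69/2 - (5)^2 = 19/2

19/2


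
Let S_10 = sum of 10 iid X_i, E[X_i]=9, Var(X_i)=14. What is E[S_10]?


E[S_n] = n*E[X_1] = 10*9 = 90

90


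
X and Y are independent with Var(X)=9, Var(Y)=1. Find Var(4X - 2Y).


Independence => Cov(X,Y)=0
Var(4X - 2Y) = 4^2*Var(X) + (-2)^2*Var(Y)
= 16*9 + 4*1 = 148

148


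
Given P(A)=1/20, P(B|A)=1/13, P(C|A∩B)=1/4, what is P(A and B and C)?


P(A∩B∩C) = P(A) * P(B|A) * P(C|A∩B)
= 1/20 * 1/13 * 1/4
= 1/260 * 1/4 = 1/1040

1/1040


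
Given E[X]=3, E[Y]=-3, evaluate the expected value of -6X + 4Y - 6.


E[-6X + 4Y - 6] = -6*E[X] + 4*E[Y] - 6
= (-6)*(3) + (4)*(-3) + (-6)
= -18 - 12 - 6 = -36

-36


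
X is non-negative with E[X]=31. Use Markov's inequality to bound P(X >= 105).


Markov: P(X >= a) <= E[X]/a
P(X >= 105) <= 31/105

31/105


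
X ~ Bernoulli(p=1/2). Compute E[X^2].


For Bernoulli: X in {0,1}
E[X^2] = 0^2*(1-1/2) + 1^2*1/2 = 1/2

1/2


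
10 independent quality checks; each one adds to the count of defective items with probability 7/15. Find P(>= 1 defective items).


P(at least one) = 1 - P(none)
P(none) = (1 - 7/15)^10 = (8/15)^10 = 1073741824/576650390625
P(at least one) = 1 - 1073741824/576650390625 = 575576648801/576650390625

575576648801/576650390625


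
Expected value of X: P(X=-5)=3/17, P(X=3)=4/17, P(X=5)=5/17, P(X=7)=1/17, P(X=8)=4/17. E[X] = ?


E[X] = sum(x * P(x))
= -5*3/17 + 3*4/17 + 5*5/17 + 7*1/17 + 8*4/17
= 61/17

61/17


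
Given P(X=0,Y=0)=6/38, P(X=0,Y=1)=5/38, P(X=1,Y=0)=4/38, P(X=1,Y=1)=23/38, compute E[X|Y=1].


P(Y=1) = 28/38
E[X|Y=1] = (0*5 + 1*23)/28 = 23/28

23/28


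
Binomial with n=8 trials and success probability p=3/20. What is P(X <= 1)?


P(X<=1) = P(X=0) + P(X=1)
= 6975757441/25600000000 + 1231016019/3200000000
= 16823885593/25600000000

16823885593/25600000000


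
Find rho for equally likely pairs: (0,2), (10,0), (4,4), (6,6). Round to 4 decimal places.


Cov(X,Y) = -2.0000, Var(X) = 13.0000, Var(Y) = 5.0000
rho = Cov/(sqrt(VarX)*sqrt(VarY)) = -0.2481

-0.2481


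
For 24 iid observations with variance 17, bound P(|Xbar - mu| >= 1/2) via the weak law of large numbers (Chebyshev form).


Var(Xbar) = Var(X)/n = 17/24
Chebyshev: P(|Xbar-mu| >= 1/2) <= Var(Xbar)/(1/2)^2 = (17/24)/(1/4) = 17/6
Bound exceeds 1, so trivial bound: 1

1


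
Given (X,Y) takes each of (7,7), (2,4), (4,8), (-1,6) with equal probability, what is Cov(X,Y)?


E[X]=3, E[Y]=25/4, E[XY]=83/4
Cov(X,Y) = E[XY] - E[X]E[Y] = 83/4 - 3*25/4 = 2

2


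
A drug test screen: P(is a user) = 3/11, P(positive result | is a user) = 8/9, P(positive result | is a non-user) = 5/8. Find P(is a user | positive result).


P(A) = P(A|B)P(B) + P(A|B')P(B') = 8/9*3/11 + 5/8*8/11 = 23/33
P(B|A) = P(A|B)P(B)/P(A) = (8/33)/(23/33) = 8/23

8/23


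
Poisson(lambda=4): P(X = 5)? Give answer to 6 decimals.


P(X=5) = e^(-4) * 4^5 / 5!
≈ 0.01831563889 * 1024 / 120
≈ 0.156293

0.156293


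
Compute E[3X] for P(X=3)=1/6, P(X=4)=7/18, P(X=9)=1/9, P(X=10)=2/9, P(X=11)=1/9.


E[3X] = sum(g(x)*P(x))
= 9*1/6 + 12*7/18 + 27*1/9 + 30*2/9 + 33*1/9
= 39/2

39/2


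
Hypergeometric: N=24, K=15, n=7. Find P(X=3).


P(X=3) = C(15,3)*C(9,4) / C(24,7)
= 455*126 / 346104
= 57330/346104 = 3185/19228

3185/19228


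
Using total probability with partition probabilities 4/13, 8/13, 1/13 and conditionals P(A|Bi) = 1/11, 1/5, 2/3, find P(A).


P(A) = P(A|B1)P(B1) + P(A|B2)P(B2) + P(A|B3)P(B3)
= 1/11*4/13 + 1/5*8/13 + 2/3*1/13
= 4/143 + 8/65 + 2/39 = 434/2145

434/2145


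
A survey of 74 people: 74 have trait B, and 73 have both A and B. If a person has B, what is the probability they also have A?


P(A|B) = P(A∩B)/P(B) = (73/74)/(74/74) = 73/74

73/74


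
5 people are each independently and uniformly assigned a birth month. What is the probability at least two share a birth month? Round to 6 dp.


P(all different) = prod((12-i)/12 for i=0..4) = 0.381944
P(at least one match) = 1 - 0.381944 = 0.618056

0.618056


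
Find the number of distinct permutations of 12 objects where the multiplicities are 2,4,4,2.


12! = 479001600
Denominator: 2!=2 * 4!=24 * 4!=24 * 2!=2
Coefficient = 479001600 / 2304 = 207900

207900


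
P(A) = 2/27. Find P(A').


P(A') = 1 - P(A) = 1 - 2/27 = 25/27

25/27


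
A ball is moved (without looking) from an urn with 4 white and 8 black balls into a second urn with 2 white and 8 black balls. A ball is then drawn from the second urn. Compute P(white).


P(transfer white) = 4/12 = 1/3; P(transfer black) = 2/3
If white transferred: Urn II has 3 white of 11, so P(white|white moved) = 3/11
If black transferred: Urn II has 2 white of 11, so P(white|black moved) = 2/11
By total probability: P(white) = 1/3*3/11 + 2/3*2/11 = 7/33

7/33


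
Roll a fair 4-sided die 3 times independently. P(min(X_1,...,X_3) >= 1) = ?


P(min >= 1) = P(all X_i >= 1) = (P(X_1 >= 1))^3
= (4/4)^3 = 1^3 = 1

1


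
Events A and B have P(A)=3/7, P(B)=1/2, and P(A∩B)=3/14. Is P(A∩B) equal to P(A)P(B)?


P(A)*P(B) = 3/7*1/2 = 3/14
P(A∩B) = 3/14, which equals P(A)P(B), so independent

Yes, A and B are independent


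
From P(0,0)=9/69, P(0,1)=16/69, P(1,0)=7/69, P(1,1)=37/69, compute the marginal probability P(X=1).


P(X=1) = P(1,0)+P(1,1) = 7/69 + 37/69 = 44/69

44/69


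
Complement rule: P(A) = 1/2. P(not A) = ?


P(A') = 1 - P(A) = 1 - 1/2 = 1/2

1/2


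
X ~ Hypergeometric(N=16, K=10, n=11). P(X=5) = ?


P(X=5) = C(10,5)*C(6,6) / C(16,11)
= 252*1 / 4368
= 252/4368 = 3/52

3/52


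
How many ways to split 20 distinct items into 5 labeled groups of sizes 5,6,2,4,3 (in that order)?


20! = 2432902008176640000
Denominator: 5!=120 * 6!=720 * 2!=2 * 4!=24 * 3!=6
Coefficient = 2432902008176640000 / 24883200 = 97772875200

97772875200


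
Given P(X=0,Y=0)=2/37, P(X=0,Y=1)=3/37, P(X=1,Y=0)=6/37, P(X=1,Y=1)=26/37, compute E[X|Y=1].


P(Y=1) = 29/37
E[X|Y=1] = (0*3 + 1*26)/29 = 26/29

26/29


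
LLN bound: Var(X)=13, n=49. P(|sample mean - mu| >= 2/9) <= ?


Var(Xbar) = Var(X)/n = 13/49
Chebyshev: P(|Xbar-mu| >= 2/9) <= Var(Xbar)/(2/9)^2 = (13/49)/(4/81) = 1053/196
Bound exceeds 1, so trivial bound: 1

1


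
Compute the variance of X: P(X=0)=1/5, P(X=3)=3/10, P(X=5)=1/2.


E[X] = 17/5, E[X^2] = 76/5
Var(X) = E[X^2] - (E[X])^2 = 76/5 - (17/5)^2 = 91/25

91/25


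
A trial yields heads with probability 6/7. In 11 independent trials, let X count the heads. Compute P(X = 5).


P(X=5) = C(11,5) * p^5 * (1-p)^6
= 462 * 7776/16807 * 1/117649
= 513216/282475249

513216/282475249


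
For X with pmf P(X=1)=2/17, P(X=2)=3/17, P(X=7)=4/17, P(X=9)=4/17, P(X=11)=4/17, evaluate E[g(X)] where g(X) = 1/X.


E[1/X] = sum(g(x)*P(x))
= 1*2/17 + 1/2*3/17 + 1/7*4/17 + 1/9*4/17 + 1/11*4/17
= 6763/23562

6763/23562


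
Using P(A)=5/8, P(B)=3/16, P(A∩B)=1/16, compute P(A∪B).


P(A∪B) = P(A) + P(B) - P(A∩B)
= 5/8 + 3/16 - 1/16 = 3/4

3/4


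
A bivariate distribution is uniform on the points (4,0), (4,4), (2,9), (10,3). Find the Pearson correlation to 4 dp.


Cov(X,Y) = -4.0000, Var(X) = 9.0000, Var(Y) = 10.5000
rho = Cov/(sqrt(VarX)*sqrt(VarY)) = -0.4115

-0.4115


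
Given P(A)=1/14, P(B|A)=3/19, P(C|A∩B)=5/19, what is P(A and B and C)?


P(A∩B∩C) = P(A) * P(B|A) * P(C|A∩B)
= 1/14 * 3/19 * 5/19
= 3/266 * 5/19 = 15/5054

15/5054


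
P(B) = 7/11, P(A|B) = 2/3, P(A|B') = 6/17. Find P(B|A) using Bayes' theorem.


P(A) = P(A|B)P(B) + P(A|B')P(B') = 2/3*7/11 + 6/17*4/11 = 310/561
P(B|A) = P(A|B)P(B)/P(A) = (14/33)/(310/561) = 119/155

119/155


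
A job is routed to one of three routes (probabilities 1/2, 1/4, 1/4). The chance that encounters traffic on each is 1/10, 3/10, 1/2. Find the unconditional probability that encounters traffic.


P(A) = P(A|B1)P(B1) + P(A|B2)P(B2) + P(A|B3)P(B3)
= 1/10*1/2 + 3/10*1/4 + 1/2*1/4
= 1/20 + 3/40 + 1/8 = 1/4

1/4


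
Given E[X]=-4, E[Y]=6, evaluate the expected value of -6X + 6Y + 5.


E[-6X + 6Y + 5] = -6*E[X] + 6*E[Y] + 5
= (-6)*(-4) + (6)*(6) + (5)
= 24 + 36 + 5 = 65

65


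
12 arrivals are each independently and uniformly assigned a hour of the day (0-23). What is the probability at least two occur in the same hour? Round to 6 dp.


P(all different) = prod((24-i)/24 for i=0..11) = 0.035468
P(at least one match) = 1 - 0.035468 = 0.964532

0.964532


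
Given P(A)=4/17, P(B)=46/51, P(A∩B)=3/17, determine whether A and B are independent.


P(A)*P(B) = 4/17*46/51 = 184/867
P(A∩B) = 3/17 != 184/867, so not independent

No, A and B are not independent


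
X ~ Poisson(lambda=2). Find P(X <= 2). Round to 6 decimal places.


P(X<=2) = e^(-2)*2^0/0! + e^(-2)*2^1/1! + e^(-2)*2^2/2!
≈ 0.1353352832 + 0.2706705665 + 0.2706705665
= 0.6766764162
≈ 0.676676

0.676676


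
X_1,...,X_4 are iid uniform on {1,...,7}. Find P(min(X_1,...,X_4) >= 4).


P(min >= 4) = P(all X_i >= 4) = (P(X_1 >= 4))^4
= (4/7)^4 = 256/2401

256/2401


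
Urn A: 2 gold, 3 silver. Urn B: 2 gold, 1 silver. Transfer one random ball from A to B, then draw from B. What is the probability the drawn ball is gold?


P(transfer gold) = 2/5; P(transfer silver) = 3/5
If gold transferred: Urn II has 3 gold of 4, so P(gold|gold moved) = 3/4
If silver transferred: Urn II has 2 gold of 4, so P(gold|silver moved) = 1/2
By total probability: P(gold) = 2/5*3/4 + 3/5*1/2 = 3/5

3/5


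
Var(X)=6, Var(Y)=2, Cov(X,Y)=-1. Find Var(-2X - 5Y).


Var(-2X - 5Y) = (-2)^2*Var(X) + (-5)^2*Var(Y) + 2*(-2)*(-5)*Cov(X,Y)
= 4*6 + 25*2 + 20*(-1)
= 24 + 50 - 20 = 54

54


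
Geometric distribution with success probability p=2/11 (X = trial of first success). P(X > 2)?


P(X > 2) = P(first 2 trials all fail) = (1-p)^2 = (9/11)^2 = 81/121

81/121


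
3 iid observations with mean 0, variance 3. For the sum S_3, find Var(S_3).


By independence, Var(S_n) = n*Var(X_1) = 3*3 = 9

9


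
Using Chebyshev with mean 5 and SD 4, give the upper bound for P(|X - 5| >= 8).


k = 8/4 = 2
Chebyshev: P(|X-mu| >= k*sigma) <= 1/k^2 = 1/2^2 = 1/4

1/4


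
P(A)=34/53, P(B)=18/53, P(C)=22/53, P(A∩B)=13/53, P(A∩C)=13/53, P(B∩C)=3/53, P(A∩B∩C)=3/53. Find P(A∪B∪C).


P(A∪B∪C) = P(A)+P(B)+P(C) - P(AB)-P(AC)-P(BC) + P(ABC)
= 34/53+18/53+22/53 - 13/53-13/53-3/53 + 3/53
= 48/53

48/53


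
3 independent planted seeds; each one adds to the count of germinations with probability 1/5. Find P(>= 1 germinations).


P(at least one) = 1 - P(none)
P(none) = (1 - 1/5)^3 = (4/5)^3 = 64/125
P(at least one) = 1 - 64/125 = 61/125

61/125


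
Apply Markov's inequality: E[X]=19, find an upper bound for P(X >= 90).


Markov: P(X >= a) <= E[X]/a
P(X >= 90) <= 19/90

19/90


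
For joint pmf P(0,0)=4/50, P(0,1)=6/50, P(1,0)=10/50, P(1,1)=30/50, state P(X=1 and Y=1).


Read from table: P(X=1, Y=1) = 30/50 = 3/5

3/5


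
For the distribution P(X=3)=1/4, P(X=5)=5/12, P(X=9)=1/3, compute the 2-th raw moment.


E[X^2] = sum(x^2 * P(x))
= 9*1/4 + 25*5/12 + 81*1/3
= 119/3

119/3


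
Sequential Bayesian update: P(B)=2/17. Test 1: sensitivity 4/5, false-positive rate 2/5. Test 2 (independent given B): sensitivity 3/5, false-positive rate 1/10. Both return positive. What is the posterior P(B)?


After test 1: P(+) = 4/5*2/17 + 2/5*15/17 = 38/85
P(B|+) = (8/85)/(38/85) = 4/19
After test 2 (use post1 as new prior): P(+) = 3/5*4/19 + 1/10*15/19 = 39/190
P(B|+,+) = (12/95)/(39/190) = 8/13

8/13


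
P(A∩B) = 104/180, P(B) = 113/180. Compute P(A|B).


P(A|B) = P(A∩B)/P(B) = (104/180)/(113/180) = 104/113

104/113


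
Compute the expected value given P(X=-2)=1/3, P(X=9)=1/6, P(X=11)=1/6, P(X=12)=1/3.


E[X] = sum(x * P(x))
= -2*1/3 + 9*1/6 + 11*1/6 + 12*1/3
= 20/3

20/3


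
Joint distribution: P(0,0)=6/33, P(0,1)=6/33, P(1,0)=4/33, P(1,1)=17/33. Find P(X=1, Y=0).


Read from table: P(X=1, Y=0) = 4/33

4/33


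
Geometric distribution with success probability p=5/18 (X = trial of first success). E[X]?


For geometric (trials until first success), E[X] = 1/p = 1/(5/18) = 18/5

18/5


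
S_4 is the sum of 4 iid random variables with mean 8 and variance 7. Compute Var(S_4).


By independence, Var(S_n) = n*Var(X_1) = 4*7 = 28

28


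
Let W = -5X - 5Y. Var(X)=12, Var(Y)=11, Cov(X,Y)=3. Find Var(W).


Var(-5X - 5Y) = (-5)^2*Var(X) + (-5)^2*Var(Y) + 2*(-5)*(-5)*Cov(X,Y)
= 25*12 + 25*11 + 50*3
= 300 + 275 + 150 = 725

725


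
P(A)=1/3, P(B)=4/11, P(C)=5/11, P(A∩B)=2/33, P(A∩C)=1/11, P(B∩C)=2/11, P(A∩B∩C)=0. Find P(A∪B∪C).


P(A∪B∪C) = P(A)+P(B)+P(C) - P(AB)-P(AC)-P(BC) + P(ABC)
= 1/3+4/11+5/11 - 2/33-1/11-2/11 + 0
= 9/11

9/11


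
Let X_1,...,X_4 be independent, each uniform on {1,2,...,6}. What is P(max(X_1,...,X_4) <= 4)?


P(max <= 4) = P(all X_i <= 4) = (P(X_1 <= 4))^4
= (4/6)^4 = (2/3)^4 = 16/81

16/81


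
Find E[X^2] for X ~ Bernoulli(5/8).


For Bernoulli: X in {0,1}
E[X^2] = 0^2*(1-5/8) + 1^2*5/8 = 5/8

5/8


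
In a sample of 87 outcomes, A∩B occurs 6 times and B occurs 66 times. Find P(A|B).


P(A|B) = P(A∩B)/P(B) = (6/87)/(66/87) = 6/66 = 1/11

1/11


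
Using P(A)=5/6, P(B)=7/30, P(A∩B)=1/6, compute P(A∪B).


P(A∪B) = P(A) + P(B) - P(A∩B)
= 5/6 + 7/30 - 1/6 = 9/10

9/10


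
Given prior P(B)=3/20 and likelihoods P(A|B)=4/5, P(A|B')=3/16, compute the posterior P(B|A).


P(A) = P(A|B)P(B) + P(A|B')P(B') = 4/5*3/20 + 3/16*17/20 = 447/1600
P(B|A) = P(A|B)P(B)/P(A) = (3/25)/(447/1600) = 64/149

64/149


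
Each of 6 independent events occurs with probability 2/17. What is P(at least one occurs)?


P(at least one) = 1 - P(none)
P(none) = (1 - 2/17)^6 = (15/17)^6 = 11390625/24137569
P(at least one) = 1 - 11390625/24137569 = 12746944/24137569

12746944/24137569


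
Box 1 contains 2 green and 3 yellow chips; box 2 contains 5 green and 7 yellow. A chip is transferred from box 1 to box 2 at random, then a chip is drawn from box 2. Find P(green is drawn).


P(transfer green) = 2/5; P(transfer yellow) = 3/5
If green transferred: Urn II has 6 green of 13, so P(green|green moved) = 6/13
If yellow transferred: Urn II has 5 green of 13, so P(green|yellow moved) = 5/13
By total probability: P(green) = 2/5*6/13 + 3/5*5/13 = 27/65

27/65


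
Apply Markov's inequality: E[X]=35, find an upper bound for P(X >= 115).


Markov: P(X >= a) <= E[X]/a
P(X >= 115) <= 35/115 = 7/23

7/23


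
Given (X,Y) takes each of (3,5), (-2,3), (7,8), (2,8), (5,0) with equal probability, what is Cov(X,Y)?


E[X]=3, E[Y]=24/5, E[XY]=81/5
Cov(X,Y) = E[XY] - E[X]E[Y] = 81/5 - 3*24/5 = 9/5

9/5


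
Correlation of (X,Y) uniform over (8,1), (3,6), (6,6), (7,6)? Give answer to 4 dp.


Cov(X,Y) = -2.5000, Var(X) = 3.5000, Var(Y) = 4.6875
rho = Cov/(sqrt(VarX)*sqrt(VarY)) = -0.6172

-0.6172


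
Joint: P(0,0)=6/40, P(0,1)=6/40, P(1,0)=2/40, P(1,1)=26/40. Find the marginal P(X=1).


P(X=1) = P(1,0)+P(1,1) = 2/40 + 26/40 = 28/40 = 7/10

7/10


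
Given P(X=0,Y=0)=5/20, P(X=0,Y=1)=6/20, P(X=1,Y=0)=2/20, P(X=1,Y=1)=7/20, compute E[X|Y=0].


P(Y=0) = 7/20
E[X|Y=0] = (0*5 + 1*2)/7 = 2/7

2/7


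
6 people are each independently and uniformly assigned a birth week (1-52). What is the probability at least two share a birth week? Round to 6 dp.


P(all different) = prod((52-i)/52 for i=0..5) = 0.741410
P(at least one match) = 1 - 0.741410 = 0.258590

0.258590


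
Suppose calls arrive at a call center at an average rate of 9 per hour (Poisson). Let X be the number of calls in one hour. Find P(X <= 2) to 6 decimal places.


P(X<=2) = e^(-9)*9^0/0! + e^(-9)*9^1/1! + e^(-9)*9^2/2!
≈ 0.0001234098 + 0.0011106882 + 0.0049980971
= 0.0062321951
≈ 0.006232

0.006232


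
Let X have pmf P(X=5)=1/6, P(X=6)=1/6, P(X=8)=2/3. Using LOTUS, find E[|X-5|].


E[|X-5|] = sum(g(x)*P(x))
= 0*1/6 + 1*1/6 + 3*2/3
= 13/6

13/6


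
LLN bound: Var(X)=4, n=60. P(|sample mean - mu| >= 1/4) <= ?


Var(Xbar) = Var(X)/n = 4/60
Chebyshev: P(|Xbar-mu| >= 1/4) <= Var(Xbar)/(1/4)^2 = (1/15)/(1/16) = 16/15
Bound exceeds 1, so trivial bound: 1

1


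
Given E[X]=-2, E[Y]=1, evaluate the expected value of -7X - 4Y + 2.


E[-7X - 4Y + 2] = -7*E[X] - 4*E[Y] + 2
= (-7)*(-2) + (-4)*(1) + (2)
= 14 - 4 + 2 = 12

12


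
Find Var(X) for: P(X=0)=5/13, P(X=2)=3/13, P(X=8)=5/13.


E[X] = 46/13, E[X^2] = 332/13
Var(X) = E[X^2] - (E[X])^2 = 332/13 - (46/13)^2 = 2200/169

2200/169


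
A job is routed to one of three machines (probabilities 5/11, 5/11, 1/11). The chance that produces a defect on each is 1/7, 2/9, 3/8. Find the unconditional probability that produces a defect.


P(A) = P(A|B1)P(B1) + P(A|B2)P(B2) + P(A|B3)P(B3)
= 1/7*5/11 + 2/9*5/11 + 3/8*1/11
= 5/77 + 10/99 + 3/88 = 1109/5544

1109/5544


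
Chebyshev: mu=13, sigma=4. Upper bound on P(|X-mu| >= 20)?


k = 20/4 = 5
Chebyshev: P(|X-mu| >= k*sigma) <= 1/k^2 = 1/5^2 = 1/25

1/25


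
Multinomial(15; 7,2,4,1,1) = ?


15! = 1307674368000
Denominator: 7!=5040 * 2!=2 * 4!=24 * 1!=1 * 1!=1
Coefficient = 1307674368000 / 241920 = 5405400

5405400


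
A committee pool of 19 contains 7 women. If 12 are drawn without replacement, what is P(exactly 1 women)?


P(X=1) = C(7,1)*C(12,11) / C(19,12)
= 7*12 / 50388
= 84/50388 = 7/4199

7/4199


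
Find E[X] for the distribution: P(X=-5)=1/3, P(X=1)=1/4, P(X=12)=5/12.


E[X] = sum(x * P(x))
= -5*1/3 + 1*1/4 + 12*5/12
= 43/12

43/12


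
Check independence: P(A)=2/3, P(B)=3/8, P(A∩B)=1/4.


P(A)*P(B) = 2/3*3/8 = 1/4
P(A∩B) = 1/4, which equals P(A)P(B), so independent

Yes, A and B are independent


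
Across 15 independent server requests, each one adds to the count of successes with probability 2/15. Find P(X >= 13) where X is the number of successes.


P(X>=13) = P(X=13) + P(X=14) + P(X=15)
= 9691136/29192926025390625 + 212992/29192926025390625 + 32768/437893890380859375
= 148594688/437893890380859375

148594688/437893890380859375
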